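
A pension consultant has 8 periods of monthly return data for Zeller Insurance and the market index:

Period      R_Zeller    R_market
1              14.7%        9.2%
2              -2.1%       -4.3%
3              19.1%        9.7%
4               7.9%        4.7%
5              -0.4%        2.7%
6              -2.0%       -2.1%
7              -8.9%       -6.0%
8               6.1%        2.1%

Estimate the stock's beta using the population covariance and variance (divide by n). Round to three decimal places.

1.534

Mean R_i = (14.7 − 2.1 + 19.1 + 7.9 − 0.4 − 2.0 − 8.9 + 6.1) / 8 = 4.3000%
Mean R_m = (9.2 − 4.3 + 9.7 + 4.7 + 2.7 − 2.1 − 6.0 + 2.1) / 8 = 2.0000%
Σ(R_i − R̄_i)(R_m − R̄_m) = 367.2000  ⇒  Cov = 367.2000 / 8 = 45.9000
Σ(R_m − R̄_m)² = 239.4200  ⇒  Var(R_m) = 239.4200 / 8 = 29.9275
β = Cov / Var(R_m) = 45.9000 / 29.9275 = 1.5337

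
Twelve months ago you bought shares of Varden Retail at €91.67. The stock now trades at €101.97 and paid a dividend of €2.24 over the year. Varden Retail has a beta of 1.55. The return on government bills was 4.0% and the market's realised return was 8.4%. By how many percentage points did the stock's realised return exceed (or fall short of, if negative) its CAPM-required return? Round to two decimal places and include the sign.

Realised HPR = (P1 + D1 − P0) / P0 = (101.97 + 2.24 − 91.67) / 91.67 = 12.54 / 91.67 = 13.6795%
MRP = 8.4% − 4.0% = 4.40%
CAPM required = R_f + β·MRP = 4.0% + 1.55 × 4.4% = 10.8200%
α = realised − required = 13.6795% − 10.8200% = +2.86%

+2.86%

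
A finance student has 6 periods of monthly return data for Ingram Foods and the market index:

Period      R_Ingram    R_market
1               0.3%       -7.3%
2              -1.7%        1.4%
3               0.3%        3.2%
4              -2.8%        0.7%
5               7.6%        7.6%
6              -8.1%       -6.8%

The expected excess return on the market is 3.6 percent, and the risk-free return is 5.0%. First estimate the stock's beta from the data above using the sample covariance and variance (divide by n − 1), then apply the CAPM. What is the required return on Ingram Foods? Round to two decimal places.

7.26%

Mean R_i = (0.3 − 1.7 + 0.3 − 2.8 + 7.6 − 8.1) / 6 = -0.7333%
Mean R_m = (-7.3 + 1.4 + 3.2 + 0.7 + 7.6 − 6.8) / 6 = -0.2000%
Σ(R_i − R̄_i)(R_m − R̄_m) = 106.3900  ⇒  Cov = 106.3900 / 5 = 21.2780
Σ(R_m − R̄_m)² = 169.7400  ⇒  Var(R_m) = 169.7400 / 5 = 33.9480
β = Cov / Var(R_m) = 21.2780 / 33.9480 = 0.6268
E(R) = R_f + β × MRP = 5.0% + 0.6268 × 3.6% = 7.26%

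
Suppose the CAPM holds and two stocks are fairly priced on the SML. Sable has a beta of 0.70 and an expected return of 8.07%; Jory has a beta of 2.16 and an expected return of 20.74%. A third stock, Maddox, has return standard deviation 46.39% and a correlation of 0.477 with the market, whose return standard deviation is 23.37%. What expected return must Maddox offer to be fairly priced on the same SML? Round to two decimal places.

MRP = (20.74% − 8.07%) / (2.16 − 0.70) = 8.6781%
R_f = 8.07% − 0.70 × 8.6781% = 1.9953%
β_Maddox = ρ·σ_i/σ_m = 0.477 × 46.39 / 23.37 = 0.9469
E(R_Maddox) = R_f + β × MRP = 1.9953% + 0.9469 × 8.6781% = 10.21%

10.21%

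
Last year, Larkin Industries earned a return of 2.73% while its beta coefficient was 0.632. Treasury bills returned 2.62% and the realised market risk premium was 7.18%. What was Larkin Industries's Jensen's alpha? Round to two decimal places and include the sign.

-4.43%

CAPM benchmark = R_f + β(R_m − R_f) = 2.62% + 0.632 × 7.18% = 7.15776%
α = actual − benchmark = 2.73% − 7.15776% = -4.43%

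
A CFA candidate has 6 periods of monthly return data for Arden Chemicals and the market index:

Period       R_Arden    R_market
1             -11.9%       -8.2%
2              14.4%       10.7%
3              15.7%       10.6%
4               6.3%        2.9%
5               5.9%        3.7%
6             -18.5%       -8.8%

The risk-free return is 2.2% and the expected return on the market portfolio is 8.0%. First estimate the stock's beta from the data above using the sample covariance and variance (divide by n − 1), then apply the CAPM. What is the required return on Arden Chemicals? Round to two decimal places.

11.50%

Mean R_i = (-11.9 + 14.4 + 15.7 + 6.3 + 5.9 − 18.5) / 6 = 1.9833%
Mean R_m = (-8.2 + 10.7 + 10.6 + 2.9 + 3.7 − 8.8) / 6 = 1.8167%
Σ(R_i − R̄_i)(R_m − R̄_m) = 599.3617  ⇒  Cov = 599.3617 / 5 = 119.8723
Σ(R_m − R̄_m)² = 373.8283  ⇒  Var(R_m) = 373.8283 / 5 = 74.7657
β = Cov / Var(R_m) = 119.8723 / 74.7657 = 1.6033
MRP = 8.0% − 2.2% = 5.80%
E(R) = R_f + β × MRP = 2.2% + 1.6033 × 5.8% = 11.50%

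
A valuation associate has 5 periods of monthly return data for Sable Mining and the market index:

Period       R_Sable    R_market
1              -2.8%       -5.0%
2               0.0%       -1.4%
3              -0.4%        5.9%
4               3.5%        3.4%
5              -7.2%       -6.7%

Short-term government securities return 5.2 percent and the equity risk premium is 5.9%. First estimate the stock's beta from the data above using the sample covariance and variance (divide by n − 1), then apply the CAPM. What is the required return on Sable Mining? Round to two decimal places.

Mean R_i = (-2.8 + 0.0 − 0.4 + 3.5 − 7.2) / 5 = -1.3800%
Mean R_m = (-5.0 − 1.4 + 5.9 + 3.4 − 6.7) / 5 = -0.7600%
Σ(R_i − R̄_i)(R_m − R̄_m) = 66.5360  ⇒  Cov = 66.5360 / 4 = 16.6340
Σ(R_m − R̄_m)² = 115.3320  ⇒  Var(R_m) = 115.3320 / 4 = 28.8330
β = Cov / Var(R_m) = 16.6340 / 28.8330 = 0.5769
E(R) = R_f + β × MRP = 5.2% + 0.5769 × 5.9% = 8.60%

8.60%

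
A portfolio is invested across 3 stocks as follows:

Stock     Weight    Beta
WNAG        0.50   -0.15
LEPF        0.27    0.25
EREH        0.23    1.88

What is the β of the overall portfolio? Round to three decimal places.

0.425

β_P = Σ w_i β_i = 0.50×-0.15 + 0.27×0.25 + 0.23×1.88 = 0.4249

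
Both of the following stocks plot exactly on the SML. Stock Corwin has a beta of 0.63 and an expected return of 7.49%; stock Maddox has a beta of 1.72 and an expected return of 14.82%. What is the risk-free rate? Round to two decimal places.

Both satisfy E(R) = R_f + β·MRP, so the slope of the SML is
MRP = (14.82% − 7.49%) / (1.72 − 0.63) = 7.33% / 1.09 = 6.7248%
R_f = E(R_Corwin) − β_Corwin·MRP = 7.49% − 0.63 × 6.7248% = 3.2534%

3.25%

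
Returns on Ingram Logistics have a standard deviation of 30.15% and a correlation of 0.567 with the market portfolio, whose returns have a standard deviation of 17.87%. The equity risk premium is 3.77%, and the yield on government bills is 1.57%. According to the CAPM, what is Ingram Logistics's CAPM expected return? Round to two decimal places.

β = ρ × σ_i / σ_m = 0.567 × 30.15% / 17.87% = 0.9566
E(R) = 1.57% + 0.9566 × 3.77% = 5.18%

5.18%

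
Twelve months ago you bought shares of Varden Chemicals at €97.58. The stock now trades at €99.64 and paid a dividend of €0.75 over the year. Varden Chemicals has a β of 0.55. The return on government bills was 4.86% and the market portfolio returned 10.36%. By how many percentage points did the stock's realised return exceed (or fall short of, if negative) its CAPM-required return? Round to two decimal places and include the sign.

Realised HPR = (P1 + D1 − P0) / P0 = (99.64 + 0.75 − 97.58) / 97.58 = 2.81 / 97.58 = 2.8797%
MRP = 10.36% − 4.86% = 5.50%
CAPM required = R_f + β·MRP = 4.86% + 0.55 × 5.50% = 7.8850%
α = realised − required = 2.8797% − 7.8850% = -5.01%

-5.01%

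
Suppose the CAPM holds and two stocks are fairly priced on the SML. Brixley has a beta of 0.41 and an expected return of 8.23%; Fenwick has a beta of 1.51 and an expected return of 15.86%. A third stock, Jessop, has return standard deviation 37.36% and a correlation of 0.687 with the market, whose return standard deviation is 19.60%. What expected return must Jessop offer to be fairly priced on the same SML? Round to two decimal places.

MRP = (15.86% − 8.23%) / (1.51 − 0.41) = 6.9364%
R_f = 8.23% − 0.41 × 6.9364% = 5.3861%
β_Jessop = ρ·σ_i/σ_m = 0.687 × 37.36 / 19.60 = 1.3095
E(R_Jessop) = R_f + β × MRP = 5.3861% + 1.3095 × 6.9364% = 14.47%

14.47%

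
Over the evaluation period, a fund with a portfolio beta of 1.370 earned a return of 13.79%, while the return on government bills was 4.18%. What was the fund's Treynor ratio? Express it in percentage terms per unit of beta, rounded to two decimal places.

7.01%

Treynor = (R_P − R_f) / β_P = (13.79% − 4.18%) / 1.3700 = 9.61% / 1.3700 = 7.01%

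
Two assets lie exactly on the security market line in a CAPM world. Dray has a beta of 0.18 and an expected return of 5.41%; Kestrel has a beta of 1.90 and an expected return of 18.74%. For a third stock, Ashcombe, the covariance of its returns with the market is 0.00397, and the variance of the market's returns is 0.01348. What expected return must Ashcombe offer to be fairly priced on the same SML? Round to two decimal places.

MRP = (18.74% − 5.41%) / (1.90 − 0.18) = 7.7500%
R_f = 5.41% − 0.18 × 7.7500% = 4.0150%
β_Ashcombe = Cov / Var(R_m) = 0.00397 / 0.01348 = 0.2945
E(R_Ashcombe) = R_f + β × MRP = 4.0150% + 0.2945 × 7.7500% = 6.30%

6.30%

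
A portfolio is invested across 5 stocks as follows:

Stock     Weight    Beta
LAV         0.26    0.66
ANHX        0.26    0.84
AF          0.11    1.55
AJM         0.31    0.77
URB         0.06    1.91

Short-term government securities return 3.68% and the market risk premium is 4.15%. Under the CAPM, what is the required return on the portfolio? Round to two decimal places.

7.47%

β_P = Σ w_i β_i = 0.26×0.66 + 0.26×0.84 + 0.11×1.55 + 0.31×0.77 + 0.06×1.91 = 0.9138
E(R_P) = R_f + β_P × MRP = 3.68% + 0.9138 × 4.15% = 7.47%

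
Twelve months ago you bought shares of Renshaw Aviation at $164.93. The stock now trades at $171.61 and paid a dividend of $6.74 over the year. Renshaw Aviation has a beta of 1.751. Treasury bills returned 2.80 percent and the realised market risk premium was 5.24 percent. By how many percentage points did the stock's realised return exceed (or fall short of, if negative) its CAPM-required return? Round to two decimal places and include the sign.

Realised HPR = (P1 + D1 − P0) / P0 = (171.61 + 6.74 − 164.93) / 164.93 = 13.42 / 164.93 = 8.1368%
CAPM required = R_f + β·MRP = 2.80% + 1.751 × 5.24% = 11.97524%
α = realised − required = 8.1368% − 11.97524% = -3.84%

-3.84%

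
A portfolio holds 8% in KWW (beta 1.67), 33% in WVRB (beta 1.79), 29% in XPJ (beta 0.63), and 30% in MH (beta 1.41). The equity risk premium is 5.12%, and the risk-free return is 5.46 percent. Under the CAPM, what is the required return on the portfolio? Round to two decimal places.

β_P = Σ w_i β_i = 0.08×1.67 + 0.33×1.79 + 0.29×0.63 + 0.30×1.41 = 1.3300
E(R_P) = R_f + β_P × MRP = 5.46% + 1.3300 × 5.12% = 12.27%

12.27%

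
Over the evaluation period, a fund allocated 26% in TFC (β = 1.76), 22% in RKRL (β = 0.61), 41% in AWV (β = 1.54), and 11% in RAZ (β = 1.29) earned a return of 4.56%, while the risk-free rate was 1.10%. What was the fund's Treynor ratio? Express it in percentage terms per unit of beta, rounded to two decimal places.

β_P = 0.26×1.76 + 0.22×0.61 + 0.41×1.54 + 0.11×1.29 = 1.3651
Treynor = (R_P − R_f) / β_P = (4.56% − 1.10%) / 1.3651 = 3.46% / 1.3651 = 2.53%

2.53%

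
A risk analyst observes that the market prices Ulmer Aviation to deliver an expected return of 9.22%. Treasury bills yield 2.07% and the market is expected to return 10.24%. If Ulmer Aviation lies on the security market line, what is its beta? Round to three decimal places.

0.875

MRP = 10.24% − 2.07% = 8.17%
β = (E(R) − R_f) / MRP = (9.22% − 2.07%) / 8.17% = 7.15% / 8.17% = 0.875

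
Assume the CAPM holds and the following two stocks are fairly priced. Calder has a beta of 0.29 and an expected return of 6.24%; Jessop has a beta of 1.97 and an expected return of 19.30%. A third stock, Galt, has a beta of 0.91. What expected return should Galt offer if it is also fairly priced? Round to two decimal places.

MRP (SML slope) = (19.30% − 6.24%) / (1.97 − 0.29) = 13.06% / 1.68 = 7.7738%
R_f (intercept) = 6.24% − 0.29 × 7.7738% = 3.9856%
E(R_Galt) = R_f + β × MRP = 3.9856% + 0.91 × 7.7738% = 11.06%

11.06%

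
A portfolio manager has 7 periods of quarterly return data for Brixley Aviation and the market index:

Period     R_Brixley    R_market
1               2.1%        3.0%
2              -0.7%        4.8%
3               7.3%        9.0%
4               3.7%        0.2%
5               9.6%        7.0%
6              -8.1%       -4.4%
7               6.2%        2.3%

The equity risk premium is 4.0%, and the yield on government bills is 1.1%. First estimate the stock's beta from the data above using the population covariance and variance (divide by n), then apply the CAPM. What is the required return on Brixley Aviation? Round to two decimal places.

Mean R_i = (2.1 − 0.7 + 7.3 + 3.7 + 9.6 − 8.1 + 6.2) / 7 = 2.8714%
Mean R_m = (3.0 + 4.8 + 9.0 + 0.2 + 7.0 − 4.4 + 2.3) / 7 = 3.1286%
Σ(R_i − R̄_i)(R_m − R̄_m) = 123.5957  ⇒  Cov = 123.5957 / 7 = 17.6565
Σ(R_m − R̄_m)² = 118.2143  ⇒  Var(R_m) = 118.2143 / 7 = 16.8878
β = Cov / Var(R_m) = 17.6565 / 16.8878 = 1.0455
E(R) = R_f + β × MRP = 1.1% + 1.0455 × 4.0% = 5.28%

5.28%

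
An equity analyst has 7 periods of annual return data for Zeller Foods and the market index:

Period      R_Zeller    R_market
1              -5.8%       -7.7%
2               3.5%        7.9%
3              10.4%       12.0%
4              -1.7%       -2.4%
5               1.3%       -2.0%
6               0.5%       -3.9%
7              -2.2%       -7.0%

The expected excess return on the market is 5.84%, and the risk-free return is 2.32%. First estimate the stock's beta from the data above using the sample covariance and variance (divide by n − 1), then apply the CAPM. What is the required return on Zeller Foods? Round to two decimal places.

6.03%

Mean R_i = (-5.8 + 3.5 + 10.4 − 1.7 + 1.3 + 0.5 − 2.2) / 7 = 0.8571%
Mean R_m = (-7.7 + 7.9 + 12.0 − 2.4 − 2.0 − 3.9 − 7.0) / 7 = -0.4429%
Σ(R_i − R̄_i)(R_m − R̄_m) = 214.6971  ⇒  Cov = 214.6971 / 6 = 35.7829
Σ(R_m − R̄_m)² = 338.2971  ⇒  Var(R_m) = 338.2971 / 6 = 56.3829
β = Cov / Var(R_m) = 35.7829 / 56.3829 = 0.6346
E(R) = R_f + β × MRP = 2.32% + 0.6346 × 5.84% = 6.03%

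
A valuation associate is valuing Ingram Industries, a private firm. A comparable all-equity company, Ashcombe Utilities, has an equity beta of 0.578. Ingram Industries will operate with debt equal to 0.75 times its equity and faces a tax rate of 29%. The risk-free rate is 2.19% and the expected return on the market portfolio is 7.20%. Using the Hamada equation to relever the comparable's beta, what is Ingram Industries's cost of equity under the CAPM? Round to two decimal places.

6.63%

β_L = β_U × [1 + (1 − t)(D/E)] = 0.578 × [1 + (1 − 0.29) × 0.75]
    = 0.578 × [1 + 0.71 × 0.75] = 0.578 × 1.5325 = 0.8858
MRP = 7.20% − 2.19% = 5.01%
E(R) = R_f + β_L × MRP = 2.19% + 0.8858 × 5.01% = 6.63%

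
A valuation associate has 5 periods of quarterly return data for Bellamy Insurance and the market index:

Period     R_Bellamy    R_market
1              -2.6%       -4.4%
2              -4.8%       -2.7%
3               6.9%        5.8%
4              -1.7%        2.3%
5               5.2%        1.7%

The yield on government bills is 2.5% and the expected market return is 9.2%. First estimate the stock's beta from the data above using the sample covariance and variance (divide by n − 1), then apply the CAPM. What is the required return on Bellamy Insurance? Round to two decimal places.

9.27%

Mean R_i = (-2.6 − 4.8 + 6.9 − 1.7 + 5.2) / 5 = 0.6000%
Mean R_m = (-4.4 − 2.7 + 5.8 + 2.3 + 1.7) / 5 = 0.5400%
Σ(R_i − R̄_i)(R_m − R̄_m) = 67.7300  ⇒  Cov = 67.7300 / 4 = 16.9325
Σ(R_m − R̄_m)² = 67.0120  ⇒  Var(R_m) = 67.0120 / 4 = 16.7530
β = Cov / Var(R_m) = 16.9325 / 16.7530 = 1.0107
MRP = 9.2% − 2.5% = 6.70%
E(R) = R_f + β × MRP = 2.5% + 1.0107 × 6.7% = 9.27%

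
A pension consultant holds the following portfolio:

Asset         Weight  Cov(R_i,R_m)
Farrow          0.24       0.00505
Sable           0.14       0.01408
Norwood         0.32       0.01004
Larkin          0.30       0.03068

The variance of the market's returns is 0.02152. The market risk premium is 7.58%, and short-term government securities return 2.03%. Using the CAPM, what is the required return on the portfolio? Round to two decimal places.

β_Farrow = 0.00505 / 0.02152 = 0.2347
β_Sable = 0.01408 / 0.02152 = 0.6543
β_Norwood = 0.01004 / 0.02152 = 0.4665
β_Larkin = 0.03068 / 0.02152 = 1.4257
β_P = Σ w_i β_i = 0.24×0.2347 + 0.14×0.6543 + 0.32×0.4665 + 0.30×1.4257 = 0.7249
E(R_P) = R_f + β_P × MRP = 2.03% + 0.7249 × 7.58% = 7.52%

7.52%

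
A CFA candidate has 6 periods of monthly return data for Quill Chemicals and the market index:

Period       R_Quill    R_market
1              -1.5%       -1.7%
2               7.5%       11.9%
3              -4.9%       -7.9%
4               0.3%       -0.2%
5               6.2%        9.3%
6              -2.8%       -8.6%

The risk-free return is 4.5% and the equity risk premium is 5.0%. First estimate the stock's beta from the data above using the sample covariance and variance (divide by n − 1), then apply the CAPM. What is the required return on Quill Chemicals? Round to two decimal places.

Mean R_i = (-1.5 + 7.5 − 4.9 + 0.3 + 6.2 − 2.8) / 6 = 0.8000%
Mean R_m = (-1.7 + 11.9 − 7.9 − 0.2 + 9.3 − 8.6) / 6 = 0.4667%
Σ(R_i − R̄_i)(R_m − R̄_m) = 209.9500  ⇒  Cov = 209.9500 / 5 = 41.9900
Σ(R_m − R̄_m)² = 366.0933  ⇒  Var(R_m) = 366.0933 / 5 = 73.2187
β = Cov / Var(R_m) = 41.9900 / 73.2187 = 0.5735
E(R) = R_f + β × MRP = 4.5% + 0.5735 × 5.0% = 7.37%

7.37%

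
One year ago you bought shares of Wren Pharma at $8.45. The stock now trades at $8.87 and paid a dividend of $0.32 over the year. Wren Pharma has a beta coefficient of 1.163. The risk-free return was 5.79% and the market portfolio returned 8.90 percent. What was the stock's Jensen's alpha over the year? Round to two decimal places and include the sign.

Realised HPR = (P1 + D1 − P0) / P0 = (8.87 + 0.32 − 8.45) / 8.45 = 0.74 / 8.45 = 8.7574%
MRP = 8.90% − 5.79% = 3.11%
CAPM required = R_f + β·MRP = 5.79% + 1.163 × 3.11% = 9.40693%
α = realised − required = 8.7574% − 9.40693% = -0.65%

-0.65%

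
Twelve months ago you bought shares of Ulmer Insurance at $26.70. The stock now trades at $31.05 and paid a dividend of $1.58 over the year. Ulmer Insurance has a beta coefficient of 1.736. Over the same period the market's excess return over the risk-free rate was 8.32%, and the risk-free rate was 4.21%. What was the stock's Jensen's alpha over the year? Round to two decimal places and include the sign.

Realised HPR = (P1 + D1 − P0) / P0 = (31.05 + 1.58 − 26.70) / 26.70 = 5.93 / 26.70 = 22.2097%
CAPM required = R_f + β·MRP = 4.21% + 1.736 × 8.32% = 18.65352%
α = realised − required = 22.2097% − 18.65352% = +3.56%

+3.56%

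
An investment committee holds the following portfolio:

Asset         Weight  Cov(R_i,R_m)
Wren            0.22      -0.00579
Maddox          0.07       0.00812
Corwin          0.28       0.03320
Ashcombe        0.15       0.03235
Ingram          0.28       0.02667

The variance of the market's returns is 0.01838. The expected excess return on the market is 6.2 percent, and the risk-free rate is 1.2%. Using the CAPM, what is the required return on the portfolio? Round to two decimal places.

β_Wren = -0.00579 / 0.01838 = -0.3150
β_Maddox = 0.00812 / 0.01838 = 0.4418
β_Corwin = 0.03320 / 0.01838 = 1.8063
β_Ashcombe = 0.03235 / 0.01838 = 1.7601
β_Ingram = 0.02667 / 0.01838 = 1.4510
β_P = Σ w_i β_i = 0.22×-0.3150 + 0.07×0.4418 + 0.28×1.8063 + 0.15×1.7601 + 0.28×1.4510 = 1.1377
E(R_P) = R_f + β_P × MRP = 1.2% + 1.1377 × 6.2% = 8.25%

8.25%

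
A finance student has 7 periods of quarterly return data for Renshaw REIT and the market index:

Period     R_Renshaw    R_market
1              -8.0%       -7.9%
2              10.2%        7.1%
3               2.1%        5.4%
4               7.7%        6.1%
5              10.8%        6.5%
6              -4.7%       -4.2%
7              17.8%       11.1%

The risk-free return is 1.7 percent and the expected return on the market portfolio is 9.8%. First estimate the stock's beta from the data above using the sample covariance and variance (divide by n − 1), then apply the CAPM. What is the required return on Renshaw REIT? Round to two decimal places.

Mean R_i = (-8.0 + 10.2 + 2.1 + 7.7 + 10.8 − 4.7 + 17.8) / 7 = 5.1286%
Mean R_m = (-7.9 + 7.1 + 5.4 + 6.1 + 6.5 − 4.2 + 11.1) / 7 = 3.4429%
Σ(R_i − R̄_i)(R_m − R̄_m) = 357.8514  ⇒  Cov = 357.8514 / 6 = 59.6419
Σ(R_m − R̄_m)² = 279.3171  ⇒  Var(R_m) = 279.3171 / 6 = 46.5529
β = Cov / Var(R_m) = 59.6419 / 46.5529 = 1.2812
MRP = 9.8% − 1.7% = 8.10%
E(R) = R_f + β × MRP = 1.7% + 1.2812 × 8.1% = 12.08%

12.08%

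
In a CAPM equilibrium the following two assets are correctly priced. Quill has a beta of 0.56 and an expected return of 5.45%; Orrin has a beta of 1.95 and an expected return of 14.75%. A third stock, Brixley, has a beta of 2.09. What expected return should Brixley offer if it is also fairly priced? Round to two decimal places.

15.69%

MRP (SML slope) = (14.75% − 5.45%) / (1.95 − 0.56) = 9.30% / 1.39 = 6.6906%
R_f (intercept) = 5.45% − 0.56 × 6.6906% = 1.7033%
E(R_Brixley) = R_f + β × MRP = 1.7033% + 2.09 × 6.6906% = 15.69%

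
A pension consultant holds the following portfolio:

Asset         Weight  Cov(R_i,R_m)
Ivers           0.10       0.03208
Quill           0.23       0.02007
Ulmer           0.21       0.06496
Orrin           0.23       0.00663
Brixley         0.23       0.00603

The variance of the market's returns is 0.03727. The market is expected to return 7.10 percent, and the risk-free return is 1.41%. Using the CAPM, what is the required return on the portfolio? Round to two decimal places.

β_Ivers = 0.03208 / 0.03727 = 0.8607
β_Quill = 0.02007 / 0.03727 = 0.5385
β_Ulmer = 0.06496 / 0.03727 = 1.7430
β_Orrin = 0.00663 / 0.03727 = 0.1779
β_Brixley = 0.00603 / 0.03727 = 0.1618
β_P = Σ w_i β_i = 0.10×0.8607 + 0.23×0.5385 + 0.21×1.7430 + 0.23×0.1779 + 0.23×0.1618 = 0.6541
MRP = 7.10% − 1.41% = 5.69%
E(R_P) = R_f + β_P × MRP = 1.41% + 0.6541 × 5.69% = 5.13%

5.13%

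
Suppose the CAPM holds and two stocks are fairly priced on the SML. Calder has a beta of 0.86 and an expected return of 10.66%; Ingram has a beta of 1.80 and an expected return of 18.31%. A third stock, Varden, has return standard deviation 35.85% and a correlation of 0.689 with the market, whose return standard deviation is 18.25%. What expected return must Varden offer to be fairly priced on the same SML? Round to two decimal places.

MRP = (18.31% − 10.66%) / (1.80 − 0.86) = 8.1383%
R_f = 10.66% − 0.86 × 8.1383% = 3.6611%
β_Varden = ρ·σ_i/σ_m = 0.689 × 35.85 / 18.25 = 1.3535
E(R_Varden) = R_f + β × MRP = 3.6611% + 1.3535 × 8.1383% = 14.68%

14.68%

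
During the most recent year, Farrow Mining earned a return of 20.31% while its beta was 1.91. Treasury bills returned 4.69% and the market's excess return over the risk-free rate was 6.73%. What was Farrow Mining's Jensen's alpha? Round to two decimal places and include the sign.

+2.77%

CAPM benchmark = R_f + β(R_m − R_f) = 4.69% + 1.91 × 6.73% = 17.5443%
α = actual − benchmark = 20.31% − 17.5443% = +2.77%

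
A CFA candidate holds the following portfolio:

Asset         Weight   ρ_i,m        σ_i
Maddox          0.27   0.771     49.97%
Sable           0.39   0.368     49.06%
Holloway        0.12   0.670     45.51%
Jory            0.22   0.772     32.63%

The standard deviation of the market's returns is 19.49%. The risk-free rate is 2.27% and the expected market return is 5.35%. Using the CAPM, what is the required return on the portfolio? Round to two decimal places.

β_Maddox = 0.771 × 49.97% / 19.49% = 1.9768
β_Sable = 0.368 × 49.06% / 19.49% = 0.9263
β_Holloway = 0.670 × 45.51% / 19.49% = 1.5645
β_Jory = 0.772 × 32.63% / 19.49% = 1.2925
β_P = Σ w_i β_i = 0.27×1.9768 + 0.39×0.9263 + 0.12×1.5645 + 0.22×1.2925 = 1.3671
MRP = 5.35% − 2.27% = 3.08%
E(R_P) = R_f + β_P × MRP = 2.27% + 1.3671 × 3.08% = 6.48%

6.48%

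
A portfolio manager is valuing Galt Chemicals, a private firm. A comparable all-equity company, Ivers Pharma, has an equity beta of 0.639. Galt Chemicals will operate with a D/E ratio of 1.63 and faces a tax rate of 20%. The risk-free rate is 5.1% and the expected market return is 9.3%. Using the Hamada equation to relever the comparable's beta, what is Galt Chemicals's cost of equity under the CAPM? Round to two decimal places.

β_L = β_U × [1 + (1 − t)(D/E)] = 0.639 × [1 + (1 − 0.20) × 1.63]
    = 0.639 × [1 + 0.80 × 1.63] = 0.639 × 2.3040 = 1.4723
MRP = 9.3% − 5.1% = 4.20%
E(R) = R_f + β_L × MRP = 5.1% + 1.4723 × 4.2% = 11.28%

11.28%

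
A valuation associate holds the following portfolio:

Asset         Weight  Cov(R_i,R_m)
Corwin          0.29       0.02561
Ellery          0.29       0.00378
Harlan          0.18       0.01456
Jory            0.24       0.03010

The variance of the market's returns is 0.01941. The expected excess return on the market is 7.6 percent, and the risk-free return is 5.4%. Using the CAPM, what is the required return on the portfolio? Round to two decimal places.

12.59%

β_Corwin = 0.02561 / 0.01941 = 1.3194
β_Ellery = 0.00378 / 0.01941 = 0.1947
β_Harlan = 0.01456 / 0.01941 = 0.7501
β_Jory = 0.03010 / 0.01941 = 1.5507
β_P = Σ w_i β_i = 0.29×1.3194 + 0.29×0.1947 + 0.18×0.7501 + 0.24×1.5507 = 0.9463
E(R_P) = R_f + β_P × MRP = 5.4% + 0.9463 × 7.6% = 12.59%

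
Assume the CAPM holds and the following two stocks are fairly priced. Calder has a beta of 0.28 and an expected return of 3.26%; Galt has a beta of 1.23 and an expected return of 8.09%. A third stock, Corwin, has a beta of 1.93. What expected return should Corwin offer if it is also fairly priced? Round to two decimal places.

MRP (SML slope) = (8.09% − 3.26%) / (1.23 − 0.28) = 4.83% / 0.95 = 5.0842%
R_f (intercept) = 3.26% − 0.28 × 5.0842% = 1.8364%
E(R_Corwin) = R_f + β × MRP = 1.8364% + 1.93 × 5.0842% = 11.65%

11.65%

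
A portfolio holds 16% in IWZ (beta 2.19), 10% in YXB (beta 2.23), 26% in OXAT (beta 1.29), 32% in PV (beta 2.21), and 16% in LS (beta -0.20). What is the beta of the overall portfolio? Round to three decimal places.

β_P = Σ w_i β_i = 0.16×2.19 + 0.10×2.23 + 0.26×1.29 + 0.32×2.21 + 0.16×-0.20 = 1.5840

1.584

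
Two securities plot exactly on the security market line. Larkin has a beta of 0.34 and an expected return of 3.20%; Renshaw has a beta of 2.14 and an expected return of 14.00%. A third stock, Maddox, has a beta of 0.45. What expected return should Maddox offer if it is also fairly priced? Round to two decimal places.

3.86%

MRP (SML slope) = (14.00% − 3.20%) / (2.14 − 0.34) = 10.80% / 1.80 = 6.0000%
R_f (intercept) = 3.20% − 0.34 × 6.0000% = 1.1600%
E(R_Maddox) = R_f + β × MRP = 1.1600% + 0.45 × 6.0000% = 3.86%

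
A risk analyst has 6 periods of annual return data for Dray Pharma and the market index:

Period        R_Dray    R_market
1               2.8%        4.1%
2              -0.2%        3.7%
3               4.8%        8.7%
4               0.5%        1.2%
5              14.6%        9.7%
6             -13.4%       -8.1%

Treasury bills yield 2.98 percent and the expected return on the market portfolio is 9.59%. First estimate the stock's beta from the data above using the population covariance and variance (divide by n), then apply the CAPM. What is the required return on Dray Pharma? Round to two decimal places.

11.80%

Mean R_i = (2.8 − 0.2 + 4.8 + 0.5 + 14.6 − 13.4) / 6 = 1.5167%
Mean R_m = (4.1 + 3.7 + 8.7 + 1.2 + 9.7 − 8.1) / 6 = 3.2167%
Σ(R_i − R̄_i)(R_m − R̄_m) = 273.9883  ⇒  Cov = 273.9883 / 6 = 45.6647
Σ(R_m − R̄_m)² = 205.2483  ⇒  Var(R_m) = 205.2483 / 6 = 34.2081
β = Cov / Var(R_m) = 45.6647 / 34.2081 = 1.3349
MRP = 9.59% − 2.98% = 6.61%
E(R) = R_f + β × MRP = 2.98% + 1.3349 × 6.61% = 11.80%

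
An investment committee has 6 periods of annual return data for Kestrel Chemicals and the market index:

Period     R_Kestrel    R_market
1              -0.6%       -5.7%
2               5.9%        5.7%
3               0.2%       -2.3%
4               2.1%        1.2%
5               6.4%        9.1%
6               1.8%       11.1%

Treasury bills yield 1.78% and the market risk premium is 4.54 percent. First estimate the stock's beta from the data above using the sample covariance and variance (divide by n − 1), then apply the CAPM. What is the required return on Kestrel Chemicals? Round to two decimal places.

Mean R_i = (-0.6 + 5.9 + 0.2 + 2.1 + 6.4 + 1.8) / 6 = 2.6333%
Mean R_m = (-5.7 + 5.7 − 2.3 + 1.2 + 9.1 + 11.1) / 6 = 3.1833%
Σ(R_i − R̄_i)(R_m − R̄_m) = 67.0333  ⇒  Cov = 67.0333 / 5 = 13.4067
Σ(R_m − R̄_m)² = 216.9283  ⇒  Var(R_m) = 216.9283 / 5 = 43.3857
β = Cov / Var(R_m) = 13.4067 / 43.3857 = 0.3090
E(R) = R_f + β × MRP = 1.78% + 0.3090 × 4.54% = 3.18%

3.18%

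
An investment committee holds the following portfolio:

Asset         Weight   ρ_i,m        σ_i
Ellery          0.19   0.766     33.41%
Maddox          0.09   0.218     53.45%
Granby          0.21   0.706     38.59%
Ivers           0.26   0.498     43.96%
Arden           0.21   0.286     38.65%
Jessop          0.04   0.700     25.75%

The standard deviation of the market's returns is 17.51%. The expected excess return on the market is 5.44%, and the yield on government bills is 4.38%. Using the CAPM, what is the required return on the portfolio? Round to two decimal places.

β_Ellery = 0.766 × 33.41% / 17.51% = 1.4616
β_Maddox = 0.218 × 53.45% / 17.51% = 0.6655
β_Granby = 0.706 × 38.59% / 17.51% = 1.5559
β_Ivers = 0.498 × 43.96% / 17.51% = 1.2503
β_Arden = 0.286 × 38.65% / 17.51% = 0.6313
β_Jessop = 0.700 × 25.75% / 17.51% = 1.0294
β_P = Σ w_i β_i = 0.19×1.4616 + 0.09×0.6655 + 0.21×1.5559 + 0.26×1.2503 + 0.21×0.6313 + 0.04×1.0294 = 1.1632
E(R_P) = R_f + β_P × MRP = 4.38% + 1.1632 × 5.44% = 10.71%

10.71%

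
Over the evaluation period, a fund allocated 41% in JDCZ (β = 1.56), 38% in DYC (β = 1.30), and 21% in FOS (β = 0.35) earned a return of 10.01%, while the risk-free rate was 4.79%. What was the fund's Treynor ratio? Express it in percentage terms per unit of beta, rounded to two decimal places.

β_P = 0.41×1.56 + 0.38×1.30 + 0.21×0.35 = 1.2071
Treynor = (R_P − R_f) / β_P = (10.01% − 4.79%) / 1.2071 = 5.22% / 1.2071 = 4.32%

4.32%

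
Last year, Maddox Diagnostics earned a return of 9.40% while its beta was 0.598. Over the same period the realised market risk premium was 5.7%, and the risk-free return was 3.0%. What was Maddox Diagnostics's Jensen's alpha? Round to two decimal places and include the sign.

CAPM benchmark = R_f + β(R_m − R_f) = 3.0% + 0.598 × 5.7% = 6.4086%
α = actual − benchmark = 9.40% − 6.4086% = +2.99%

+2.99%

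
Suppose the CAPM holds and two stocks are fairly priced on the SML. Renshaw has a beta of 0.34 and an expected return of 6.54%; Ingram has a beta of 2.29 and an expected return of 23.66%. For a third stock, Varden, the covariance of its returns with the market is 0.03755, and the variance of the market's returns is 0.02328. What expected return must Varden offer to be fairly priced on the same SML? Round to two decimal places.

MRP = (23.66% − 6.54%) / (2.29 − 0.34) = 8.7795%
R_f = 6.54% − 0.34 × 8.7795% = 3.5550%
β_Varden = Cov / Var(R_m) = 0.03755 / 0.02328 = 1.6130
E(R_Varden) = R_f + β × MRP = 3.5550% + 1.6130 × 8.7795% = 17.72%

17.72%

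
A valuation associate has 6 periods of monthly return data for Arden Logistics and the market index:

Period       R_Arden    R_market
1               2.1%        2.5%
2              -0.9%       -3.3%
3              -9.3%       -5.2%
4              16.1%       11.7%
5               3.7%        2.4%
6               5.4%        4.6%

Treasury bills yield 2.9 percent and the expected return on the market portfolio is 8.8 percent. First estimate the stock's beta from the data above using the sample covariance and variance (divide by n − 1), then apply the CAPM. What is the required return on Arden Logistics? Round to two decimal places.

10.80%

Mean R_i = (2.1 − 0.9 − 9.3 + 16.1 + 3.7 + 5.4) / 6 = 2.8500%
Mean R_m = (2.5 − 3.3 − 5.2 + 11.7 + 2.4 + 4.6) / 6 = 2.1167%
Σ(R_i − R̄_i)(R_m − R̄_m) = 242.4750  ⇒  Cov = 242.4750 / 5 = 48.4950
Σ(R_m − R̄_m)² = 181.1083  ⇒  Var(R_m) = 181.1083 / 5 = 36.2217
β = Cov / Var(R_m) = 48.4950 / 36.2217 = 1.3388
MRP = 8.8% − 2.9% = 5.90%
E(R) = R_f + β × MRP = 2.9% + 1.3388 × 5.9% = 10.80%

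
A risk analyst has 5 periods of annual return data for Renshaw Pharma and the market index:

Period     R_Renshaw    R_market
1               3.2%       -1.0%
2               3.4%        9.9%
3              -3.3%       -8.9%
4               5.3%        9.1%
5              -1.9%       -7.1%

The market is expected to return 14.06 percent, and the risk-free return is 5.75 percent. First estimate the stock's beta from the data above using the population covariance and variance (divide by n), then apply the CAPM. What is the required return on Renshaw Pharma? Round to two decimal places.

Mean R_i = (3.2 + 3.4 − 3.3 + 5.3 − 1.9) / 5 = 1.3400%
Mean R_m = (-1.0 + 9.9 − 8.9 + 9.1 − 7.1) / 5 = 0.4000%
Σ(R_i − R̄_i)(R_m − R̄_m) = 118.8700  ⇒  Cov = 118.8700 / 5 = 23.7740
Σ(R_m − R̄_m)² = 310.6400  ⇒  Var(R_m) = 310.6400 / 5 = 62.1280
β = Cov / Var(R_m) = 23.7740 / 62.1280 = 0.3827
MRP = 14.06% − 5.75% = 8.31%
E(R) = R_f + β × MRP = 5.75% + 0.3827 × 8.31% = 8.93%

8.93%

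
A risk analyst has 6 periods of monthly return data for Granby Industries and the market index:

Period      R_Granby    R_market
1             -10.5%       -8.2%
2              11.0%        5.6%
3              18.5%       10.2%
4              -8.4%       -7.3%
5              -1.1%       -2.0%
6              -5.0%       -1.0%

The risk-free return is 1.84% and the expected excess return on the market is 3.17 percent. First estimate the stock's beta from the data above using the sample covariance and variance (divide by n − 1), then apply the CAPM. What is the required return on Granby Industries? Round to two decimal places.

Mean R_i = (-10.5 + 11.0 + 18.5 − 8.4 − 1.1 − 5.0) / 6 = 0.7500%
Mean R_m = (-8.2 + 5.6 + 10.2 − 7.3 − 2.0 − 1.0) / 6 = -0.4500%
Σ(R_i − R̄_i)(R_m − R̄_m) = 406.9450  ⇒  Cov = 406.9450 / 5 = 81.3890
Σ(R_m − R̄_m)² = 259.7150  ⇒  Var(R_m) = 259.7150 / 5 = 51.9430
β = Cov / Var(R_m) = 81.3890 / 51.9430 = 1.5669
E(R) = R_f + β × MRP = 1.84% + 1.5669 × 3.17% = 6.81%

6.81%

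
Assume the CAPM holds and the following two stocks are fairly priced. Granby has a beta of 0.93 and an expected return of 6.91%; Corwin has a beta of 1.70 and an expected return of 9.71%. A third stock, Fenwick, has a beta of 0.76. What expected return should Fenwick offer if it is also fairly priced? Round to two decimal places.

6.29%

MRP (SML slope) = (9.71% − 6.91%) / (1.70 − 0.93) = 2.80% / 0.77 = 3.6364%
R_f (intercept) = 6.91% − 0.93 × 3.6364% = 3.5281%
E(R_Fenwick) = R_f + β × MRP = 3.5281% + 0.76 × 3.6364% = 6.29%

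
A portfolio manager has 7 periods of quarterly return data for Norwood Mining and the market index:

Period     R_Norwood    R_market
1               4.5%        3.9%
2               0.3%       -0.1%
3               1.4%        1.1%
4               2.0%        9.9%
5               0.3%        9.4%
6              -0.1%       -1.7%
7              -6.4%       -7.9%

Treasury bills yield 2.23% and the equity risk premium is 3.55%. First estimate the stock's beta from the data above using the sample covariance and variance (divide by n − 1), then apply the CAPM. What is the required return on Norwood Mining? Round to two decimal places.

Mean R_i = (4.5 + 0.3 + 1.4 + 2.0 + 0.3 − 0.1 − 6.4) / 7 = 0.2857%
Mean R_m = (3.9 − 0.1 + 1.1 + 9.9 + 9.4 − 1.7 − 7.9) / 7 = 2.0857%
Σ(R_i − R̄_i)(R_m − R̄_m) = 88.2386  ⇒  Cov = 88.2386 / 6 = 14.7064
Σ(R_m − R̄_m)² = 237.6486  ⇒  Var(R_m) = 237.6486 / 6 = 39.6081
β = Cov / Var(R_m) = 14.7064 / 39.6081 = 0.3713
E(R) = R_f + β × MRP = 2.23% + 0.3713 × 3.55% = 3.55%

3.55%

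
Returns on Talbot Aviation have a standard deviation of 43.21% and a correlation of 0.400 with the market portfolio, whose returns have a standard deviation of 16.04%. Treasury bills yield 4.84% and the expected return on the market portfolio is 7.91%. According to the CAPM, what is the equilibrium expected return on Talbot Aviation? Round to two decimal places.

8.15%

β = ρ × σ_i / σ_m = 0.400 × 43.21% / 16.04% = 1.0776
MRP = 7.91% − 4.84% = 3.07%
E(R) = 4.84% + 1.0776 × 3.07% = 8.15%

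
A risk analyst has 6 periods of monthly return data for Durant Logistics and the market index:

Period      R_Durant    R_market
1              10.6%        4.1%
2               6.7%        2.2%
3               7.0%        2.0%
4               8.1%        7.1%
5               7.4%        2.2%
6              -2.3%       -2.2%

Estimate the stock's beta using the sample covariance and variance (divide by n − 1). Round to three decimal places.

Mean R_i = (10.6 + 6.7 + 7.0 + 8.1 + 7.4 − 2.3) / 6 = 6.2500%
Mean R_m = (4.1 + 2.2 + 2.0 + 7.1 + 2.2 − 2.2) / 6 = 2.5667%
Σ(R_i − R̄_i)(R_m − R̄_m) = 54.8000  ⇒  Cov = 54.8000 / 5 = 10.9600
Σ(R_m − R̄_m)² = 46.2133  ⇒  Var(R_m) = 46.2133 / 5 = 9.2427
β = Cov / Var(R_m) = 10.9600 / 9.2427 = 1.1858

1.186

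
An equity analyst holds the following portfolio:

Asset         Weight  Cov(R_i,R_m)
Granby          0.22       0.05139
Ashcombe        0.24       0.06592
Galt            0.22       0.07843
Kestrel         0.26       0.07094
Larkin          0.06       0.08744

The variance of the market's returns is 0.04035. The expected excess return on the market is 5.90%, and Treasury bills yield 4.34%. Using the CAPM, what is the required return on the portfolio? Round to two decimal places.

14.29%

β_Granby = 0.05139 / 0.04035 = 1.2736
β_Ashcombe = 0.06592 / 0.04035 = 1.6337
β_Galt = 0.07843 / 0.04035 = 1.9437
β_Kestrel = 0.07094 / 0.04035 = 1.7581
β_Larkin = 0.08744 / 0.04035 = 2.1670
β_P = Σ w_i β_i = 0.22×1.2736 + 0.24×1.6337 + 0.22×1.9437 + 0.26×1.7581 + 0.06×2.1670 = 1.6870
E(R_P) = R_f + β_P × MRP = 4.34% + 1.6870 × 5.90% = 14.29%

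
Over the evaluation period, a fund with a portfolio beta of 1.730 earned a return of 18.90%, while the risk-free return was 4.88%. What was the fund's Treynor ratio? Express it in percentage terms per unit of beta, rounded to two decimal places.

8.10%

Treynor = (R_P − R_f) / β_P = (18.90% − 4.88%) / 1.7300 = 14.02% / 1.7300 = 8.10%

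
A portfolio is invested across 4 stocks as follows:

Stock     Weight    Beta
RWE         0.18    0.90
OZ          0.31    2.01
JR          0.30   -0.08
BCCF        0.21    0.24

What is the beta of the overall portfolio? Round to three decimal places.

0.812

β_P = Σ w_i β_i = 0.18×0.90 + 0.31×2.01 + 0.30×-0.08 + 0.21×0.24 = 0.8115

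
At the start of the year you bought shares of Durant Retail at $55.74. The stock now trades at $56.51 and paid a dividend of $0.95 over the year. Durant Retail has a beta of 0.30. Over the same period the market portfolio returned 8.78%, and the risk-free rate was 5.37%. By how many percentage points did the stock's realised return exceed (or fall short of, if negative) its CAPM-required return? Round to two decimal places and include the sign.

-3.31%

Realised HPR = (P1 + D1 − P0) / P0 = (56.51 + 0.95 − 55.74) / 55.74 = 1.72 / 55.74 = 3.0858%
MRP = 8.78% − 5.37% = 3.41%
CAPM required = R_f + β·MRP = 5.37% + 0.30 × 3.41% = 6.3930%
α = realised − required = 3.0858% − 6.3930% = -3.31%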